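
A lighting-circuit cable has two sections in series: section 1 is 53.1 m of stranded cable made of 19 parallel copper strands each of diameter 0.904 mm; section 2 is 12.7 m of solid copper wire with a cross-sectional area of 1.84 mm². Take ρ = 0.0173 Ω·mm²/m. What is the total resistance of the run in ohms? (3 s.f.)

ρ = 0.0173 Ω·mm²/m = 1.73×10^-8 Ω·m
Section 1: A_strand = π(4.5200e-04)² = 6.418e-07 m²; R₁ = ρL/(N·A_s) = (1.73×10^-8)(53.1)/(19×6.418e-07) = 0.07533 Ω
Section 2: A = 1.84 mm² = 1.840e-06 m²
R₂ = (1.73×10^-8)(12.7)/(1.840e-06) = 0.1194 Ω
R = R₁ + R₂ = 0.195 Ω

0.195 Ω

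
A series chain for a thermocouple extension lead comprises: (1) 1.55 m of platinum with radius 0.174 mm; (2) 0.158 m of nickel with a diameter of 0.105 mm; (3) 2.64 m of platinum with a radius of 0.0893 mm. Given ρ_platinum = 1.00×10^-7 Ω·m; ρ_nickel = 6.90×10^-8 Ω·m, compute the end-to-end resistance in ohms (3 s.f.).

13.4 Ω

Seg 1: A = πr² = π(1.7400e-04 m)² = 9.511e-08 m²
R_1 = (1.00×10^-7)(1.55)/(9.511e-08) = 1.63 Ω
Seg 2: A = π(d/2)² = π(5.2500e-05 m)² = 8.659e-09 m²
R_2 = (6.90×10^-8)(0.158)/(8.659e-09) = 1.259 Ω
Seg 3: A = πr² = π(8.9300e-05 m)² = 2.505e-08 m²
R_3 = (1.00×10^-7)(2.64)/(2.505e-08) = 10.54 Ω
R_total = R_1 + R_2 + R_3 = 13.4 Ω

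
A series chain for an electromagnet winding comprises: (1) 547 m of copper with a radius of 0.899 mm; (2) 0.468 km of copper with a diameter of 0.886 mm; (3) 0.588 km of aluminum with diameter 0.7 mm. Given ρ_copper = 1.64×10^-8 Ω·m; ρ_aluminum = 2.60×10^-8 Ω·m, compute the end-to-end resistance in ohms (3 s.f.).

55.7 Ω

Seg 1: A = πr² = π(8.9900e-04 m)² = 2.539e-06 m²
R_1 = (1.64×10^-8)(547)/(2.539e-06) = 3.533 Ω
Seg 2: A = π(d/2)² = π(4.4300e-04 m)² = 6.165e-07 m²
R_2 = (1.64×10^-8)(468)/(6.165e-07) = 12.45 Ω
Seg 3: A = π(d/2)² = π(3.5000e-04 m)² = 3.848e-07 m²
R_3 = (2.60×10^-8)(588)/(3.848e-07) = 39.73 Ω
R_total = R_1 + R_2 + R_3 = 55.7 Ω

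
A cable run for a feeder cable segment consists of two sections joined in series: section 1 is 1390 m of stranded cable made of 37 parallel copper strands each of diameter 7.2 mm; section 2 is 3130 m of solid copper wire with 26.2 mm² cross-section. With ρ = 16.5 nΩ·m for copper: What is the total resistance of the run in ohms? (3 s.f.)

1.99 Ω

ρ = 16.5 nΩ·m = 1.65×10^-8 Ω·m
Section 1: A_strand = π(3.6000e-03)² = 4.072e-05 m²; R₁ = ρL/(N·A_s) = (1.65×10^-8)(1390)/(37×4.072e-05) = 0.01522 Ω
Section 2: A = 26.2 mm² = 2.620e-05 m²
R₂ = (1.65×10^-8)(3130)/(2.620e-05) = 1.971 Ω
R = R₁ + R₂ = 1.99 Ω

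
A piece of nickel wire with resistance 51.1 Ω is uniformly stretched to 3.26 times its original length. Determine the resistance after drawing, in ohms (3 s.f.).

Volume constant ⇒ A' = A/k with k = 3.26. R' = ρ(kL)/(A/k) = k²R.
R' = 10.63 × 51.1 = 543 Ω

543 Ω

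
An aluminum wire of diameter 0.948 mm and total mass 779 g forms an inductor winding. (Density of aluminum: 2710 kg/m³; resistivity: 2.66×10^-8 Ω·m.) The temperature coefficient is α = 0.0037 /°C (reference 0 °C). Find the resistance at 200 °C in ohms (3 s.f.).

26.7 Ω

A = π(d/2)² = π(4.7400e-04 m)² = 7.0584e-07 m²
L = m/(density·A) = 0.779/(2710×7.0584e-07) = 407.3 m
R = ρL/A = (2.66×10^-8)(407.3)/(7.0584e-07) = 15.35 Ω
R(200 °C) = 15.35 × (1 + 0.0037×200) = 26.7 Ω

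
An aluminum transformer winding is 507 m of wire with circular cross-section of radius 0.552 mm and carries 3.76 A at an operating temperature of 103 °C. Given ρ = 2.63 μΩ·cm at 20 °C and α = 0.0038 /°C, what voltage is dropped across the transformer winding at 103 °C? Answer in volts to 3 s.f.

68.9 V

ρ = 2.63 μΩ·cm = 2.63×10^-8 Ω·m
A = πr² = π(5.5200e-04 m)² = 9.573e-07 m²
R₍20₎ = ρL/A = (2.63×10^-8)(507)/(9.573e-07) = 13.93 Ω
R₍103₎ = R₍20₎(1 + αΔT) = 13.93 × (1 + 0.0038×83) = 18.32 Ω
V = IR = 3.76 × 18.32 = 68.9 V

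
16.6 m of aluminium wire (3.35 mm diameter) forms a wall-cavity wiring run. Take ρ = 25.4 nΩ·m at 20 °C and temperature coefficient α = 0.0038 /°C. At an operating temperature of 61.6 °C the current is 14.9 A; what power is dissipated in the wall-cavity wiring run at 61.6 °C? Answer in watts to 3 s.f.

12.3 W

ρ = 25.4 nΩ·m = 2.54×10^-8 Ω·m
A = π(d/2)² = π(1.6750e-03 m)² = 8.814e-06 m²
R₍20₎ = ρL/A = (2.54×10^-8)(16.6)/(8.814e-06) = 0.04784 Ω
R₍61.6₎ = R₍20₎(1 + αΔT) = 0.04784 × (1 + 0.0038×41.6) = 0.0554 Ω
P = I²R = (14.9)² × 0.0554 = 12.3 W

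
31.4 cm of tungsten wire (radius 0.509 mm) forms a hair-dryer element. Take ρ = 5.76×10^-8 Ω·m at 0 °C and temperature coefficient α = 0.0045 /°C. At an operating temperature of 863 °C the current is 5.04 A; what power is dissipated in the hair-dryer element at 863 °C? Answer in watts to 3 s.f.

A = πr² = π(5.0900e-04 m)² = 8.139e-07 m²
R₍0₎ = ρL/A = (5.76×10^-8)(0.314)/(8.139e-07) = 0.02222 Ω
R₍863₎ = R₍0₎(1 + αΔT) = 0.02222 × (1 + 0.0045×863) = 0.1085 Ω
P = I²R = (5.04)² × 0.1085 = 2.76 W

2.76 W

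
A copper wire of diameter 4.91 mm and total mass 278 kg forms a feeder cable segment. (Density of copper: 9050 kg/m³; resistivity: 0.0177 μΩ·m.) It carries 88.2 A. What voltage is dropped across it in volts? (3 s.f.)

134 V

ρ = 0.0177 μΩ·m = 1.77×10^-8 Ω·m
A = π(d/2)² = π(2.4550e-03 m)² = 1.8934e-05 m²
L = m/(density·A) = 278/(9050×1.8934e-05) = 1622 m
R = ρL/A = (1.77×10^-8)(1622)/(1.8934e-05) = 1.517 Ω
V = IR = 88.2 × 1.517 = 134 V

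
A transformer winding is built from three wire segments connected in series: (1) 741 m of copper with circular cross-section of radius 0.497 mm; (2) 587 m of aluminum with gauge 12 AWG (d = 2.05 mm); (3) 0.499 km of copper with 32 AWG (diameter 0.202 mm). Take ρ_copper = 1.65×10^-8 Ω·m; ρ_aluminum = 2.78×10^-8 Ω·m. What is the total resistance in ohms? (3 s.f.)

Seg 1: A = πr² = π(4.9700e-04 m)² = 7.760e-07 m²
R_1 = (1.65×10^-8)(741)/(7.760e-07) = 15.76 Ω
Seg 2: A = π(2.05/2 mm)² = π(1.0250e-03 m)² = 3.301e-06 m²
R_2 = (2.78×10^-8)(587)/(3.301e-06) = 4.944 Ω
Seg 3: A = π(0.202/2 mm)² = π(1.0100e-04 m)² = 3.205e-08 m²
R_3 = (1.65×10^-8)(499)/(3.205e-08) = 256.9 Ω
R_total = R_1 + R_2 + R_3 = 278 Ω

278 Ω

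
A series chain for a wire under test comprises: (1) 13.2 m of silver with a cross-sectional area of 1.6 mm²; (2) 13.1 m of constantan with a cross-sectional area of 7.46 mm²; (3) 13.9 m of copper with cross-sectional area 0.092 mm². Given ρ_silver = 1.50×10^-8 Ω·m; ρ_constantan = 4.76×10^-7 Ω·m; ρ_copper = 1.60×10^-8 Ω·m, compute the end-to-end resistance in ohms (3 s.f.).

3.38 Ω

Seg 1: A = 1.6 mm² = 1.600e-06 m²
R_1 = (1.50×10^-8)(13.2)/(1.600e-06) = 0.1237 Ω
Seg 2: A = 7.46 mm² = 7.460e-06 m²
R_2 = (4.76×10^-7)(13.1)/(7.460e-06) = 0.8359 Ω
Seg 3: A = 0.092 mm² = 9.200e-08 m²
R_3 = (1.60×10^-8)(13.9)/(9.200e-08) = 2.417 Ω
R_total = R_1 + R_2 + R_3 = 3.38 Ω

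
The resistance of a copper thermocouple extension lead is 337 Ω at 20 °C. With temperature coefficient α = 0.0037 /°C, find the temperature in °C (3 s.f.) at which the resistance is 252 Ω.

-48.2 °C

R = R₀(1 + α(T − T₀)) ⇒ T = T₀ + (R/R₀ − 1)/α
T = 20 + (252/337 − 1)/0.0037 = 20 + (-0.2522)/0.0037 = -48.2 °C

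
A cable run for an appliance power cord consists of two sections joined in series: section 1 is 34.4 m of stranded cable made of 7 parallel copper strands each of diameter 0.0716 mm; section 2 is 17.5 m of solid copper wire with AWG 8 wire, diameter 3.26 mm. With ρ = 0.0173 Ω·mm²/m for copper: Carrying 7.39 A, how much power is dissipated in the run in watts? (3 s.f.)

ρ = 0.0173 Ω·mm²/m = 1.73×10^-8 Ω·m
Section 1: A_strand = π(3.5800e-05)² = 4.026e-09 m²; R₁ = ρL/(N·A_s) = (1.73×10^-8)(34.4)/(7×4.026e-09) = 21.11 Ω
Section 2: A = π(3.26/2 mm)² = π(1.6300e-03 m)² = 8.347e-06 m²
R₂ = (1.73×10^-8)(17.5)/(8.347e-06) = 0.03627 Ω
R = R₁ + R₂ = 21.15 Ω
P = I²R = (7.39)² × 21.15 = 1160 W

1160 W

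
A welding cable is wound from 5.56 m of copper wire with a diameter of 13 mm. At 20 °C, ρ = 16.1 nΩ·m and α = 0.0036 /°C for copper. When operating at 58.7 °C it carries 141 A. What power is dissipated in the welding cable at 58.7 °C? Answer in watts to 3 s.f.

ρ = 16.1 nΩ·m = 1.61×10^-8 Ω·m
A = π(d/2)² = π(6.5000e-03 m)² = 1.327e-04 m²
R₍20₎ = ρL/A = (1.61×10^-8)(5.56)/(1.327e-04) = 6.744×10^-4 Ω
R₍58.7₎ = R₍20₎(1 + αΔT) = 6.744×10^-4 × (1 + 0.0036×38.7) = 7.684×10^-4 Ω
P = I²R = (141)² × 7.684×10^-4 = 15.3 W

15.3 W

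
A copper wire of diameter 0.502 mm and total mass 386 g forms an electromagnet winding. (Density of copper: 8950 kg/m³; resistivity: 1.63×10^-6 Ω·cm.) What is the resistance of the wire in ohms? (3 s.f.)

17.9 Ω

ρ = 1.63×10^-6 Ω·cm = 1.63×10^-8 Ω·m
A = π(d/2)² = π(2.5100e-04 m)² = 1.9792e-07 m²
L = m/(density·A) = 0.386/(8950×1.9792e-07) = 217.9 m
R = ρL/A = (1.63×10^-8)(217.9)/(1.9792e-07) = 17.9 Ω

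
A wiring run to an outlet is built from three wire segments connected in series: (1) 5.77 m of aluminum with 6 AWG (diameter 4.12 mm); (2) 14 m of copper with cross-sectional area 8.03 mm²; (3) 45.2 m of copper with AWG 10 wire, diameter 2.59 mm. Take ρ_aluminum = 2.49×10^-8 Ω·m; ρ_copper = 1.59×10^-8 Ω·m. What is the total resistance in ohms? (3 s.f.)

Seg 1: A = π(4.12/2 mm)² = π(2.0600e-03 m)² = 1.333e-05 m²
R_1 = (2.49×10^-8)(5.77)/(1.333e-05) = 0.01078 Ω
Seg 2: A = 8.03 mm² = 8.030e-06 m²
R_2 = (1.59×10^-8)(14)/(8.030e-06) = 0.02772 Ω
Seg 3: A = π(2.59/2 mm)² = π(1.2950e-03 m)² = 5.269e-06 m²
R_3 = (1.59×10^-8)(45.2)/(5.269e-06) = 0.1364 Ω
R_total = R_1 + R_2 + R_3 = 0.175 Ω

0.175 Ω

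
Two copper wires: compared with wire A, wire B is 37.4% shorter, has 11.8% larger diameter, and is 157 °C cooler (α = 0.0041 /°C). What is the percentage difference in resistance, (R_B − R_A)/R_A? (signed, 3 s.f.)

-82.2%

R ∝ ρL/d² with ρ ∝ (1+αΔT), so R_B/R_A = (1 − 37.4/100) × (1 + 11.8/100)⁻² × (1 − 0.0041×157)
= 0.626 × 0.8001 × 0.3563 = 0.1784
(R_B − R_A)/R_A = 0.1784 − 1 = -82.2%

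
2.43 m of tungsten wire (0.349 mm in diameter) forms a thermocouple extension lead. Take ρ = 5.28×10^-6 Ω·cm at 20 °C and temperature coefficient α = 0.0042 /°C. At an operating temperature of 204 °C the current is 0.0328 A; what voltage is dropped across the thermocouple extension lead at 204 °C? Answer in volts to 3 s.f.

0.0780 V

ρ = 5.28×10^-6 Ω·cm = 5.28×10^-8 Ω·m
A = π(d/2)² = π(1.7450e-04 m)² = 9.566e-08 m²
R₍20₎ = ρL/A = (5.28×10^-8)(2.43)/(9.566e-08) = 1.341 Ω
R₍204₎ = R₍20₎(1 + αΔT) = 1.341 × (1 + 0.0042×184) = 2.378 Ω
V = IR = 0.0328 × 2.378 = 0.0780 V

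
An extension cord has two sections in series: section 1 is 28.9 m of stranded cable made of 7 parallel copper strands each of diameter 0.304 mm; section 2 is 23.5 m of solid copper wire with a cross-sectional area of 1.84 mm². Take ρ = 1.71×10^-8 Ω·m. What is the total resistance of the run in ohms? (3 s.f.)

Section 1: A_strand = π(1.5200e-04)² = 7.258e-08 m²; R₁ = ρL/(N·A_s) = (1.71×10^-8)(28.9)/(7×7.258e-08) = 0.9727 Ω
Section 2: A = 1.84 mm² = 1.840e-06 m²
R₂ = (1.71×10^-8)(23.5)/(1.840e-06) = 0.2184 Ω
R = R₁ + R₂ = 1.19 Ω

1.19 Ω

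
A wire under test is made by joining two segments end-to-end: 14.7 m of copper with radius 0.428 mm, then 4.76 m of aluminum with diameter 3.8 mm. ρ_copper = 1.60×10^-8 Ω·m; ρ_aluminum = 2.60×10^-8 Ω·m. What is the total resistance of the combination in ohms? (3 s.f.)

0.420 Ω

Segment 1: A = πr² = π(4.2800e-04 m)² = 5.755e-07 m²
R₁ = ρL/A = (1.60×10^-8)(14.7)/(5.755e-07) = 0.4087 Ω
Segment 2: A = π(d/2)² = π(1.9000e-03 m)² = 1.134e-05 m²
R₂ = (2.60×10^-8)(4.76)/(1.134e-05) = 0.01091 Ω
R = R₁ + R₂ = 0.420 Ω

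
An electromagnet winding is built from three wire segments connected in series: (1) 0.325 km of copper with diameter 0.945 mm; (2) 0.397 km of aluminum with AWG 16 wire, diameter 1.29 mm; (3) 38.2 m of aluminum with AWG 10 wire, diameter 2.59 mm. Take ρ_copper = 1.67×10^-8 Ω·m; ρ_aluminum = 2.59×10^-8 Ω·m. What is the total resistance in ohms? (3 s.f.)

15.8 Ω

Seg 1: A = π(d/2)² = π(4.7250e-04 m)² = 7.014e-07 m²
R_1 = (1.67×10^-8)(325)/(7.014e-07) = 7.738 Ω
Seg 2: A = π(1.29/2 mm)² = π(6.4500e-04 m)² = 1.307e-06 m²
R_2 = (2.59×10^-8)(397)/(1.307e-06) = 7.867 Ω
Seg 3: A = π(2.59/2 mm)² = π(1.2950e-03 m)² = 5.269e-06 m²
R_3 = (2.59×10^-8)(38.2)/(5.269e-06) = 0.1878 Ω
R_total = R_1 + R_2 + R_3 = 15.8 Ω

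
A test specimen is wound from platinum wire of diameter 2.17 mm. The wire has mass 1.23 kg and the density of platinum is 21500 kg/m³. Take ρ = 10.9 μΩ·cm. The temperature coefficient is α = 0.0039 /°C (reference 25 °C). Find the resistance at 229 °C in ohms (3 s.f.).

0.819 Ω

ρ = 10.9 μΩ·cm = 1.09×10^-7 Ω·m
A = π(d/2)² = π(1.0850e-03 m)² = 3.6984e-06 m²
L = m/(density·A) = 1.23/(21500×3.6984e-06) = 15.47 m
R = ρL/A = (1.09×10^-7)(15.47)/(3.6984e-06) = 0.4559 Ω
R(229 °C) = 0.4559 × (1 + 0.0039×204) = 0.819 Ω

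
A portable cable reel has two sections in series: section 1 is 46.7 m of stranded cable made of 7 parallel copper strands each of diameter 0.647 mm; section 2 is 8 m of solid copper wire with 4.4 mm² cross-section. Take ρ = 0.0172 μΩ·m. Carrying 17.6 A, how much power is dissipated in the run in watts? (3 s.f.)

ρ = 0.0172 μΩ·m = 1.72×10^-8 Ω·m
Section 1: A_strand = π(3.2350e-04)² = 3.288e-07 m²; R₁ = ρL/(N·A_s) = (1.72×10^-8)(46.7)/(7×3.288e-07) = 0.349 Ω
Section 2: A = 4.4 mm² = 4.400e-06 m²
R₂ = (1.72×10^-8)(8)/(4.400e-06) = 0.03127 Ω
R = R₁ + R₂ = 0.3803 Ω
P = I²R = (17.6)² × 0.3803 = 118 W

118 W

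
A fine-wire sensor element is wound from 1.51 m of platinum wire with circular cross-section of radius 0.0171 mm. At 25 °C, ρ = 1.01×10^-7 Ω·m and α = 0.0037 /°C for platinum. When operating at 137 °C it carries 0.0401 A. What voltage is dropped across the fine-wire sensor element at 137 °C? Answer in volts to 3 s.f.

9.42 V

A = πr² = π(1.7100e-05 m)² = 9.186e-10 m²
R₍25₎ = ρL/A = (1.01×10^-7)(1.51)/(9.186e-10) = 166 Ω
R₍137₎ = R₍25₎(1 + αΔT) = 166 × (1 + 0.0037×112) = 234.8 Ω
V = IR = 0.0401 × 234.8 = 9.42 V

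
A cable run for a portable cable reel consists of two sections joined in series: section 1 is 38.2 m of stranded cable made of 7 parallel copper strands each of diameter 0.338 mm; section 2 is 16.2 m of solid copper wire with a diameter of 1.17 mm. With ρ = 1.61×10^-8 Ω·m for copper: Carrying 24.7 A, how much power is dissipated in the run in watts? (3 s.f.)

745 W

Section 1: A_strand = π(1.6900e-04)² = 8.973e-08 m²; R₁ = ρL/(N·A_s) = (1.61×10^-8)(38.2)/(7×8.973e-08) = 0.9792 Ω
Section 2: A = π(d/2)² = π(5.8500e-04 m)² = 1.075e-06 m²
R₂ = (1.61×10^-8)(16.2)/(1.075e-06) = 0.2426 Ω
R = R₁ + R₂ = 1.222 Ω
P = I²R = (24.7)² × 1.222 = 745 W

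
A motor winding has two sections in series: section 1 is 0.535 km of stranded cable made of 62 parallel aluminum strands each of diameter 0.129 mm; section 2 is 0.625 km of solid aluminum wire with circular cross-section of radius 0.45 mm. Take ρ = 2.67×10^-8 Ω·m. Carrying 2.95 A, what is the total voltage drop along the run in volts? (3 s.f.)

129 V

Section 1: A_strand = π(6.4500e-05)² = 1.307e-08 m²; R₁ = ρL/(N·A_s) = (2.67×10^-8)(535)/(62×1.307e-08) = 17.63 Ω
Section 2: A = πr² = π(4.5000e-04 m)² = 6.362e-07 m²
R₂ = (2.67×10^-8)(625)/(6.362e-07) = 26.23 Ω
R = R₁ + R₂ = 43.86 Ω
V = IR = 2.95 × 43.86 = 129 V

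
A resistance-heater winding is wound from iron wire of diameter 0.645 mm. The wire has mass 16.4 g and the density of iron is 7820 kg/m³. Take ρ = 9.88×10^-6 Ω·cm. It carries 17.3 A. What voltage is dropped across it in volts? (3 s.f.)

ρ = 9.88×10^-6 Ω·cm = 9.88×10^-8 Ω·m
A = π(d/2)² = π(3.2250e-04 m)² = 3.2675e-07 m²
L = m/(density·A) = 0.0164/(7820×3.2675e-07) = 6.418 m
R = ρL/A = (9.88×10^-8)(6.418)/(3.2675e-07) = 1.941 Ω
V = IR = 17.3 × 1.941 = 33.6 V

33.6 V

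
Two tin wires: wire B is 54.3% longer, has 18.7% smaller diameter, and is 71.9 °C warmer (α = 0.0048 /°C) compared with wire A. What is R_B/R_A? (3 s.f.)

R ∝ ρL/d² with ρ ∝ (1+αΔT), so R_B/R_A = (1 + 54.3/100) × (1 − 18.7/100)⁻² × (1 + 0.0048×71.9)
= 1.543 × 1.513 × 1.345 = 3.14

3.14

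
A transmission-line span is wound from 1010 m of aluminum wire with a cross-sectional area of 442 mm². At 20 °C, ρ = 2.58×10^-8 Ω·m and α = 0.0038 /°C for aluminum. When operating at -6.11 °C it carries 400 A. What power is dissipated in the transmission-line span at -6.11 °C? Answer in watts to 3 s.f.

A = 442 mm² = 4.420e-04 m²
R₍20₎ = ρL/A = (2.58×10^-8)(1010)/(4.420e-04) = 0.05895 Ω
R₍-6.11₎ = R₍20₎(1 + αΔT) = 0.05895 × (1 + 0.0038×-26.1) = 0.05311 Ω
P = I²R = (400)² × 0.05311 = 8500 W

8500 W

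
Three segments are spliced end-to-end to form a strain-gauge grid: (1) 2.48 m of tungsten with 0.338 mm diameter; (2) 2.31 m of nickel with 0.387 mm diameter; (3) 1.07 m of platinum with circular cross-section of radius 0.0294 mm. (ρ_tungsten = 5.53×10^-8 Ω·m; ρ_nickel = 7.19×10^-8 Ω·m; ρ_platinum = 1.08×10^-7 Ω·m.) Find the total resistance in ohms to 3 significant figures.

Seg 1: A = π(d/2)² = π(1.6900e-04 m)² = 8.973e-08 m²
R_1 = (5.53×10^-8)(2.48)/(8.973e-08) = 1.528 Ω
Seg 2: A = π(d/2)² = π(1.9350e-04 m)² = 1.176e-07 m²
R_2 = (7.19×10^-8)(2.31)/(1.176e-07) = 1.412 Ω
Seg 3: A = πr² = π(2.9400e-05 m)² = 2.715e-09 m²
R_3 = (1.08×10^-7)(1.07)/(2.715e-09) = 42.56 Ω
R_total = R_1 + R_2 + R_3 = 45.5 Ω

45.5 Ω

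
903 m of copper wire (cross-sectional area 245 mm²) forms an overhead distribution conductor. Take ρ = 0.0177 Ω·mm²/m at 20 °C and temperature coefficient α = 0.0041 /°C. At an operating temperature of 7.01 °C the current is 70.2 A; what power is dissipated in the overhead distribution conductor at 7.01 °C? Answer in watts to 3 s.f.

304 W

ρ = 0.0177 Ω·mm²/m = 1.77×10^-8 Ω·m
A = 245 mm² = 2.450e-04 m²
R₍20₎ = ρL/A = (1.77×10^-8)(903)/(2.450e-04) = 0.06524 Ω
R₍7.01₎ = R₍20₎(1 + αΔT) = 0.06524 × (1 + 0.0041×-13) = 0.06176 Ω
P = I²R = (70.2)² × 0.06176 = 304 W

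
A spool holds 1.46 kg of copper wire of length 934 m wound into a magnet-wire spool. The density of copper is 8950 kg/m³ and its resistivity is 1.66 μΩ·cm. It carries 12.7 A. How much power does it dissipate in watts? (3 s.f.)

14300 W

ρ = 1.66 μΩ·cm = 1.66×10^-8 Ω·m
A = m/(density·L) = 1.46/(8950×934) = 1.7466e-07 m²
R = ρL/A = (1.66×10^-8)(934)/(1.7466e-07) = 88.77 Ω
P = I²R = (12.7)² × 88.77 = 14300 W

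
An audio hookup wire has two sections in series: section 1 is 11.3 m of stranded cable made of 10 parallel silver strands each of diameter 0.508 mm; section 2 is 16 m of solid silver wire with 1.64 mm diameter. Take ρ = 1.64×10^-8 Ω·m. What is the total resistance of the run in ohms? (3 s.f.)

Section 1: A_strand = π(2.5400e-04)² = 2.027e-07 m²; R₁ = ρL/(N·A_s) = (1.64×10^-8)(11.3)/(10×2.027e-07) = 0.09143 Ω
Section 2: A = π(d/2)² = π(8.2000e-04 m)² = 2.112e-06 m²
R₂ = (1.64×10^-8)(16)/(2.112e-06) = 0.1242 Ω
R = R₁ + R₂ = 0.216 Ω

0.216 Ω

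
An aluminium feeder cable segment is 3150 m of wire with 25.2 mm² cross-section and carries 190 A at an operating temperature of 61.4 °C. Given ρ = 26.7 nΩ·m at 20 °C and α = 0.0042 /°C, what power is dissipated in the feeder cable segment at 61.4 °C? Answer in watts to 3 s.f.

ρ = 26.7 nΩ·m = 2.67×10^-8 Ω·m
A = 25.2 mm² = 2.520e-05 m²
R₍20₎ = ρL/A = (2.67×10^-8)(3150)/(2.520e-05) = 3.338 Ω
R₍61.4₎ = R₍20₎(1 + αΔT) = 3.338 × (1 + 0.0042×41.4) = 3.918 Ω
P = I²R = (190)² × 3.918 = 1.41×10^5 W

1.41×10^5 W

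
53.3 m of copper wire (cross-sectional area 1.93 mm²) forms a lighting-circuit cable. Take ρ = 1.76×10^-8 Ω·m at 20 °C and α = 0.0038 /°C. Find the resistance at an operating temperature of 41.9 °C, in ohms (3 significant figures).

0.527 Ω

A = 1.93 mm² = 1.930e-06 m²
R₍20°C₎ = ρL/A = (1.76×10^-8)(53.3)/(1.930e-06) = 0.4861 Ω
R = R₀(1 + αΔT) = 0.4861(1 + 0.0038×21.9) = 0.527 Ω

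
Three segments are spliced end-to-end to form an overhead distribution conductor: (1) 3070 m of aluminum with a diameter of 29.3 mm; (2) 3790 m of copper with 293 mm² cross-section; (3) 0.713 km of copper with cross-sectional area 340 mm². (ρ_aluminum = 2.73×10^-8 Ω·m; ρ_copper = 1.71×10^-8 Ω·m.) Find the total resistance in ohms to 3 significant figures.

0.381 Ω

Seg 1: A = π(d/2)² = π(1.4650e-02 m)² = 6.743e-04 m²
R_1 = (2.73×10^-8)(3070)/(6.743e-04) = 0.1243 Ω
Seg 2: A = 293 mm² = 2.930e-04 m²
R_2 = (1.71×10^-8)(3790)/(2.930e-04) = 0.2212 Ω
Seg 3: A = 340 mm² = 3.400e-04 m²
R_3 = (1.71×10^-8)(713)/(3.400e-04) = 0.03586 Ω
R_total = R_1 + R_2 + R_3 = 0.381 Ω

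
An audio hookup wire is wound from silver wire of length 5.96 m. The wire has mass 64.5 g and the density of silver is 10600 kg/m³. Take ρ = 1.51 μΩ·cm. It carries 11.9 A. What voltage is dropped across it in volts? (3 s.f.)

ρ = 1.51 μΩ·cm = 1.51×10^-8 Ω·m
A = m/(density·L) = 0.0645/(10600×5.96) = 1.0210e-06 m²
R = ρL/A = (1.51×10^-8)(5.96)/(1.0210e-06) = 0.08815 Ω
V = IR = 11.9 × 0.08815 = 1.05 V

1.05 V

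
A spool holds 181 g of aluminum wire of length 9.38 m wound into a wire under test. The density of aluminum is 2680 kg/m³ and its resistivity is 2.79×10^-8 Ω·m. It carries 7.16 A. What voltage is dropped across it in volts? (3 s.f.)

A = m/(density·L) = 0.181/(2680×9.38) = 7.2001e-06 m²
R = ρL/A = (2.79×10^-8)(9.38)/(7.2001e-06) = 0.03635 Ω
V = IR = 7.16 × 0.03635 = 0.260 V

0.260 V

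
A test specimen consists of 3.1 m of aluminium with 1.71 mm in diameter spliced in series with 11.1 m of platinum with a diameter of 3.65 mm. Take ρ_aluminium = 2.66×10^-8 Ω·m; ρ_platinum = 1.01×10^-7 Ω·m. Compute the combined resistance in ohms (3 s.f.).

Segment 1: A = π(d/2)² = π(8.5500e-04 m)² = 2.297e-06 m²
R₁ = ρL/A = (2.66×10^-8)(3.1)/(2.297e-06) = 0.03591 Ω
Segment 2: A = π(d/2)² = π(1.8250e-03 m)² = 1.046e-05 m²
R₂ = (1.01×10^-7)(11.1)/(1.046e-05) = 0.1071 Ω
R = R₁ + R₂ = 0.143 Ω

0.143 Ω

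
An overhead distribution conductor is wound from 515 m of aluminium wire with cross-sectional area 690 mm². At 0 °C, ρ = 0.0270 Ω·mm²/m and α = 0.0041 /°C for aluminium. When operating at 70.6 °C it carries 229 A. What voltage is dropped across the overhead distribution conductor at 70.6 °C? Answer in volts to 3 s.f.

5.95 V

ρ = 0.0270 Ω·mm²/m = 2.70×10^-8 Ω·m
A = 690 mm² = 6.900e-04 m²
R₍0₎ = ρL/A = (2.70×10^-8)(515)/(6.900e-04) = 0.02015 Ω
R₍70.6₎ = R₍0₎(1 + αΔT) = 0.02015 × (1 + 0.0041×70.6) = 0.02599 Ω
V = IR = 229 × 0.02599 = 5.95 V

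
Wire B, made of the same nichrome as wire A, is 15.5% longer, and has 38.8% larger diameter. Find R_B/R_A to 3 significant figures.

R ∝ L/d², so R_B/R_A = (1 + 15.5/100) × (1 + 38.8/100)⁻²
= 1.155 × 0.5191 = 0.600

0.600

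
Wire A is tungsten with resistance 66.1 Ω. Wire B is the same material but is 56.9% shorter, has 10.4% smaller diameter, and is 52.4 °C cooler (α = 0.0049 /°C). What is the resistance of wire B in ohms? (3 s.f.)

R ∝ ρL/d² with ρ ∝ (1+αΔT), so R_B/R_A = (1 − 56.9/100) × (1 − 10.4/100)⁻² × (1 − 0.0049×52.4)
= 0.431 × 1.246 × 0.7432 = 0.399
R_B = 0.399 × 66.1 = 26.4 Ω

26.4 Ω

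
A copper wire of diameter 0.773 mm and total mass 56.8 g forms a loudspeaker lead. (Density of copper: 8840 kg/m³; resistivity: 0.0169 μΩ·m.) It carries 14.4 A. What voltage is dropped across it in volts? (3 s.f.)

7.10 V

ρ = 0.0169 μΩ·m = 1.69×10^-8 Ω·m
A = π(d/2)² = π(3.8650e-04 m)² = 4.6930e-07 m²
L = m/(density·A) = 0.0568/(8840×4.6930e-07) = 13.69 m
R = ρL/A = (1.69×10^-8)(13.69)/(4.6930e-07) = 0.493 Ω
V = IR = 14.4 × 0.493 = 7.10 V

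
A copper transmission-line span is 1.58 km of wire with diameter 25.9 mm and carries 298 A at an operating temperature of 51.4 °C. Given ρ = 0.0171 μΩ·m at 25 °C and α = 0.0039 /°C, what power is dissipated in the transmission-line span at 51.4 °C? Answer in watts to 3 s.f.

ρ = 0.0171 μΩ·m = 1.71×10^-8 Ω·m
A = π(d/2)² = π(1.2950e-02 m)² = 5.269e-04 m²
R₍25₎ = ρL/A = (1.71×10^-8)(1580)/(5.269e-04) = 0.05128 Ω
R₍51.4₎ = R₍25₎(1 + αΔT) = 0.05128 × (1 + 0.0039×26.4) = 0.05656 Ω
P = I²R = (298)² × 0.05656 = 5020 W

5020 W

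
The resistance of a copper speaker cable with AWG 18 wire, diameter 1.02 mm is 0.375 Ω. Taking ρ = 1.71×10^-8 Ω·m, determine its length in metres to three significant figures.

17.9 m

A = π(1.02/2 mm)² = π(5.1000e-04 m)² = 8.171e-07 m²
L = RA/ρ = (0.375)(8.171e-07)/(1.71×10^-8) = 17.9 m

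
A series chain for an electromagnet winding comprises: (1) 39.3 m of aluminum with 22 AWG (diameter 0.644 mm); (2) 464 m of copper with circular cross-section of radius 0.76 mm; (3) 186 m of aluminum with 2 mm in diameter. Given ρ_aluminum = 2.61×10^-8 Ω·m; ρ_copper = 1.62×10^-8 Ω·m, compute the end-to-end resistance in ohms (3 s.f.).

8.84 Ω

Seg 1: A = π(0.644/2 mm)² = π(3.2200e-04 m)² = 3.257e-07 m²
R_1 = (2.61×10^-8)(39.3)/(3.257e-07) = 3.149 Ω
Seg 2: A = πr² = π(7.6000e-04 m)² = 1.815e-06 m²
R_2 = (1.62×10^-8)(464)/(1.815e-06) = 4.142 Ω
Seg 3: A = π(d/2)² = π(1.0000e-03 m)² = 3.142e-06 m²
R_3 = (2.61×10^-8)(186)/(3.142e-06) = 1.545 Ω
R_total = R_1 + R_2 + R_3 = 8.84 Ω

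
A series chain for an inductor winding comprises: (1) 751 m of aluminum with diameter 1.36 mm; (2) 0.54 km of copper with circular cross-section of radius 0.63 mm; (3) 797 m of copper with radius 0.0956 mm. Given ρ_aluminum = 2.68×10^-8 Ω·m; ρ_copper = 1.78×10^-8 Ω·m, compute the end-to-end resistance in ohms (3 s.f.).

Seg 1: A = π(d/2)² = π(6.8000e-04 m)² = 1.453e-06 m²
R_1 = (2.68×10^-8)(751)/(1.453e-06) = 13.86 Ω
Seg 2: A = πr² = π(6.3000e-04 m)² = 1.247e-06 m²
R_2 = (1.78×10^-8)(540)/(1.247e-06) = 7.709 Ω
Seg 3: A = πr² = π(9.5600e-05 m)² = 2.871e-08 m²
R_3 = (1.78×10^-8)(797)/(2.871e-08) = 494.1 Ω
R_total = R_1 + R_2 + R_3 = 516 Ω

516 Ω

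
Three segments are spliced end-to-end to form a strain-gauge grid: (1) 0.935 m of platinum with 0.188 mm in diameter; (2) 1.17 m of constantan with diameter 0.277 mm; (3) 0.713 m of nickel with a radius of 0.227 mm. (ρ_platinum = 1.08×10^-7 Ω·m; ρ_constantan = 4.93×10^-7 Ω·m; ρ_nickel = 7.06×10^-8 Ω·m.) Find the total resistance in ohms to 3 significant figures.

13.5 Ω

Seg 1: A = π(d/2)² = π(9.4000e-05 m)² = 2.776e-08 m²
R_1 = (1.08×10^-7)(0.935)/(2.776e-08) = 3.638 Ω
Seg 2: A = π(d/2)² = π(1.3850e-04 m)² = 6.026e-08 m²
R_2 = (4.93×10^-7)(1.17)/(6.026e-08) = 9.572 Ω
Seg 3: A = πr² = π(2.2700e-04 m)² = 1.619e-07 m²
R_3 = (7.06×10^-8)(0.713)/(1.619e-07) = 0.311 Ω
R_total = R_1 + R_2 + R_3 = 13.5 Ω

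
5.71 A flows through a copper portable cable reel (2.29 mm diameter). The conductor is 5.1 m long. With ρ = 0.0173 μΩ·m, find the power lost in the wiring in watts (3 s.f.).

ρ = 0.0173 μΩ·m = 1.73×10^-8 Ω·m
A = π(d/2)² = π(1.1450e-03 m)² = 4.119e-06 m²
R = ρL/A = (1.73×10^-8)(5.1)/(4.119e-06) = 0.02142 Ω
P = I²R = (5.71)² × 0.02142 = 0.698 W

0.698 W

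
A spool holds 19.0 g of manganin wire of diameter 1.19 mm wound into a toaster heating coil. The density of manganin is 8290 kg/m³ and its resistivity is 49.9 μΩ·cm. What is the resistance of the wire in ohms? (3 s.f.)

0.925 Ω

ρ = 49.9 μΩ·cm = 4.99×10^-7 Ω·m
A = π(d/2)² = π(5.9500e-04 m)² = 1.1122e-06 m²
L = m/(density·A) = 0.019/(8290×1.1122e-06) = 2.061 m
R = ρL/A = (4.99×10^-7)(2.061)/(1.1122e-06) = 0.925 Ω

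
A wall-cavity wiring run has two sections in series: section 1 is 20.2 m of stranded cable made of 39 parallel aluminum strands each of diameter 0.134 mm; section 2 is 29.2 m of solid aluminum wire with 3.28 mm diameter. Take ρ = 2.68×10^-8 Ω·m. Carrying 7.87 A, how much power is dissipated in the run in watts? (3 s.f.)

Section 1: A_strand = π(6.7000e-05)² = 1.410e-08 m²; R₁ = ρL/(N·A_s) = (2.68×10^-8)(20.2)/(39×1.410e-08) = 0.9843 Ω
Section 2: A = π(d/2)² = π(1.6400e-03 m)² = 8.450e-06 m²
R₂ = (2.68×10^-8)(29.2)/(8.450e-06) = 0.09261 Ω
R = R₁ + R₂ = 1.077 Ω
P = I²R = (7.87)² × 1.077 = 66.7 W

66.7 W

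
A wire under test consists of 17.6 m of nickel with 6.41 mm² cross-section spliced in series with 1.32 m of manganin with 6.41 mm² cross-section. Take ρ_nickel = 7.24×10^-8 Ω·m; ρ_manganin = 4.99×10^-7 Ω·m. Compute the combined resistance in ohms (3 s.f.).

Segment 1: A = 6.41 mm² = 6.410e-06 m²
R₁ = ρL/A = (7.24×10^-8)(17.6)/(6.410e-06) = 0.1988 Ω
R₂ = (4.99×10^-7)(1.32)/(6.410e-06) = 0.1028 Ω
R = R₁ + R₂ = 0.302 Ω

0.302 Ω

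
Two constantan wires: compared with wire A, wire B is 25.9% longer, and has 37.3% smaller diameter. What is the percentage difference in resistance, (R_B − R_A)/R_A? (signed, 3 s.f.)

R ∝ L/d², so R_B/R_A = (1 + 25.9/100) × (1 − 37.3/100)⁻²
= 1.259 × 2.544 = 3.203
(R_B − R_A)/R_A = 3.203 − 1 = 220%

220%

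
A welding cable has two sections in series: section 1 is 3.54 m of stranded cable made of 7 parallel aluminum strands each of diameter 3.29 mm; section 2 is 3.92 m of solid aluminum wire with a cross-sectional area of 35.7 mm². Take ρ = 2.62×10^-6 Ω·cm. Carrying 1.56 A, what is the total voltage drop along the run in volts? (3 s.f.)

ρ = 2.62×10^-6 Ω·cm = 2.62×10^-8 Ω·m
Section 1: A_strand = π(1.6450e-03)² = 8.501e-06 m²; R₁ = ρL/(N·A_s) = (2.62×10^-8)(3.54)/(7×8.501e-06) = 0.001559 Ω
Section 2: A = 35.7 mm² = 3.570e-05 m²
R₂ = (2.62×10^-8)(3.92)/(3.570e-05) = 0.002877 Ω
R = R₁ + R₂ = 0.004435 Ω
V = IR = 1.56 × 0.004435 = 0.00692 V

0.00692 V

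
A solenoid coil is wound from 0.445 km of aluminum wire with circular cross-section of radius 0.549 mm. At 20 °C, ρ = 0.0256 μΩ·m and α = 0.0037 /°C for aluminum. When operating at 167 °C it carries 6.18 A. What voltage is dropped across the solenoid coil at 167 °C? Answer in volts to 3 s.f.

ρ = 0.0256 μΩ·m = 2.56×10^-8 Ω·m
A = πr² = π(5.4900e-04 m)² = 9.469e-07 m²
R₍20₎ = ρL/A = (2.56×10^-8)(445)/(9.469e-07) = 12.03 Ω
R₍167₎ = R₍20₎(1 + αΔT) = 12.03 × (1 + 0.0037×147) = 18.57 Ω
V = IR = 6.18 × 18.57 = 115 V

115 V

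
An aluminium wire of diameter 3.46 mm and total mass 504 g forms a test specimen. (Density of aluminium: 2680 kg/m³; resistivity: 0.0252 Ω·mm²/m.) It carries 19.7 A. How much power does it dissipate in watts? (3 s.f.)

ρ = 0.0252 Ω·mm²/m = 2.52×10^-8 Ω·m
A = π(d/2)² = π(1.7300e-03 m)² = 9.4025e-06 m²
L = m/(density·A) = 0.504/(2680×9.4025e-06) = 20 m
R = ρL/A = (2.52×10^-8)(20)/(9.4025e-06) = 0.05361 Ω
P = I²R = (19.7)² × 0.05361 = 20.8 W

20.8 W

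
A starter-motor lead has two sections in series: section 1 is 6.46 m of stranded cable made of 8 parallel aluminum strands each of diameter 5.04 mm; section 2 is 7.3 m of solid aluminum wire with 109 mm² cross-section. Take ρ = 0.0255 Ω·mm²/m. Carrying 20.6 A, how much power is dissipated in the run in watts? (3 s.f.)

ρ = 0.0255 Ω·mm²/m = 2.55×10^-8 Ω·m
Section 1: A_strand = π(2.5200e-03)² = 1.995e-05 m²; R₁ = ρL/(N·A_s) = (2.55×10^-8)(6.46)/(8×1.995e-05) = 0.001032 Ω
Section 2: A = 109 mm² = 1.090e-04 m²
R₂ = (2.55×10^-8)(7.3)/(1.090e-04) = 0.001708 Ω
R = R₁ + R₂ = 0.00274 Ω
P = I²R = (20.6)² × 0.00274 = 1.16 W

1.16 W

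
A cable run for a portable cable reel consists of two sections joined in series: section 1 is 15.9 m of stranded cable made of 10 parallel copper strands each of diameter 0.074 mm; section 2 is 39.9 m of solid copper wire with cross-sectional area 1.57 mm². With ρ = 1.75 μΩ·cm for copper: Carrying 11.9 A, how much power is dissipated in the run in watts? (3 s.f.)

979 W

ρ = 1.75 μΩ·cm = 1.75×10^-8 Ω·m
Section 1: A_strand = π(3.7000e-05)² = 4.301e-09 m²; R₁ = ρL/(N·A_s) = (1.75×10^-8)(15.9)/(10×4.301e-09) = 6.47 Ω
Section 2: A = 1.57 mm² = 1.570e-06 m²
R₂ = (1.75×10^-8)(39.9)/(1.570e-06) = 0.4447 Ω
R = R₁ + R₂ = 6.914 Ω
P = I²R = (11.9)² × 6.914 = 979 W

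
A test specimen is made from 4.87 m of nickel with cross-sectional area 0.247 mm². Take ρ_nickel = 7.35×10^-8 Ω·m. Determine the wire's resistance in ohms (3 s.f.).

A = 0.247 mm² = 2.470e-07 m²
R = ρL/A = (7.35×10^-8)(4.87 m)/(2.470e-07 m²) = 1.45 Ω

1.45 Ω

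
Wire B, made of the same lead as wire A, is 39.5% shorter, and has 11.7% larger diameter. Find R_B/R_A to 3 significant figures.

R ∝ L/d², so R_B/R_A = (1 − 39.5/100) × (1 + 11.7/100)⁻²
= 0.605 × 0.8015 = 0.485

0.485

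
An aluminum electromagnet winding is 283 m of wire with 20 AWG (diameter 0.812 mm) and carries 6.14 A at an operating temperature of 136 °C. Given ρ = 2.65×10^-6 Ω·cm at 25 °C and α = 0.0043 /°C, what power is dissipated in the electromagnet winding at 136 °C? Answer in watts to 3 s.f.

807 W

ρ = 2.65×10^-6 Ω·cm = 2.65×10^-8 Ω·m
A = π(0.812/2 mm)² = π(4.0600e-04 m)² = 5.178e-07 m²
R₍25₎ = ρL/A = (2.65×10^-8)(283)/(5.178e-07) = 14.48 Ω
R₍136₎ = R₍25₎(1 + αΔT) = 14.48 × (1 + 0.0043×111) = 21.39 Ω
P = I²R = (6.14)² × 21.39 = 807 W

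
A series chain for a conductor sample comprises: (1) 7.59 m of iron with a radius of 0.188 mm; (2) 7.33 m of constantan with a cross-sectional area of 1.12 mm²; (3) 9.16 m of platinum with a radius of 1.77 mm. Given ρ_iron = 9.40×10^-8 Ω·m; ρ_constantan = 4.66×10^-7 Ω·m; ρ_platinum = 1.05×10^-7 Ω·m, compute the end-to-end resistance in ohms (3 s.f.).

9.57 Ω

Seg 1: A = πr² = π(1.8800e-04 m)² = 1.110e-07 m²
R_1 = (9.40×10^-8)(7.59)/(1.110e-07) = 6.425 Ω
Seg 2: A = 1.12 mm² = 1.120e-06 m²
R_2 = (4.66×10^-7)(7.33)/(1.120e-06) = 3.05 Ω
Seg 3: A = πr² = π(1.7700e-03 m)² = 9.842e-06 m²
R_3 = (1.05×10^-7)(9.16)/(9.842e-06) = 0.09772 Ω
R_total = R_1 + R_2 + R_3 = 9.57 Ω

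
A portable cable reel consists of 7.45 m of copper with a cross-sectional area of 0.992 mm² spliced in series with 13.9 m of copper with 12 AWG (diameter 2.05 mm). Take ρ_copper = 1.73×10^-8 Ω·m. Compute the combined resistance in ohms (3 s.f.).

0.203 Ω

Segment 1: A = 0.992 mm² = 9.920e-07 m²
R₁ = ρL/A = (1.73×10^-8)(7.45)/(9.920e-07) = 0.1299 Ω
Segment 2: A = π(2.05/2 mm)² = π(1.0250e-03 m)² = 3.301e-06 m²
R₂ = (1.73×10^-8)(13.9)/(3.301e-06) = 0.07286 Ω
R = R₁ + R₂ = 0.203 Ω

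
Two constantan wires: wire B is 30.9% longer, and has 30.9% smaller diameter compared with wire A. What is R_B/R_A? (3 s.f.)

R ∝ L/d², so R_B/R_A = (1 + 30.9/100) × (1 − 30.9/100)⁻²
= 1.309 × 2.094 = 2.74

2.74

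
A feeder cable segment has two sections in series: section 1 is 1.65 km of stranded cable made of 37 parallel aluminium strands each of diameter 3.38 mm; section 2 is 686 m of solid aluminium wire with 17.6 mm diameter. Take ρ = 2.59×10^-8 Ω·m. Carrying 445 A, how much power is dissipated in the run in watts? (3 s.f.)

40000 W

Section 1: A_strand = π(1.6900e-03)² = 8.973e-06 m²; R₁ = ρL/(N·A_s) = (2.59×10^-8)(1650)/(37×8.973e-06) = 0.1287 Ω
Section 2: A = π(d/2)² = π(8.8000e-03 m)² = 2.433e-04 m²
R₂ = (2.59×10^-8)(686)/(2.433e-04) = 0.07303 Ω
R = R₁ + R₂ = 0.2018 Ω
P = I²R = (445)² × 0.2018 = 40000 W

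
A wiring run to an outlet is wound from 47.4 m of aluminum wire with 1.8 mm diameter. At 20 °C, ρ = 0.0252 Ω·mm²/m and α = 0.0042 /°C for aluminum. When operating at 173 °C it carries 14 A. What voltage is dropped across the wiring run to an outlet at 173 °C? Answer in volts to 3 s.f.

10.8 V

ρ = 0.0252 Ω·mm²/m = 2.52×10^-8 Ω·m
A = π(d/2)² = π(9.0000e-04 m)² = 2.545e-06 m²
R₍20₎ = ρL/A = (2.52×10^-8)(47.4)/(2.545e-06) = 0.4694 Ω
R₍173₎ = R₍20₎(1 + αΔT) = 0.4694 × (1 + 0.0042×153) = 0.771 Ω
V = IR = 14 × 0.771 = 10.8 V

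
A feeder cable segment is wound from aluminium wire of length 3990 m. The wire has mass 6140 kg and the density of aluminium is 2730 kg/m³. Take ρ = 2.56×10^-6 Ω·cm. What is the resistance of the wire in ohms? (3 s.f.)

0.181 Ω

ρ = 2.56×10^-6 Ω·cm = 2.56×10^-8 Ω·m
A = m/(density·L) = 6140/(2730×3990) = 5.6368e-04 m²
R = ρL/A = (2.56×10^-8)(3990)/(5.6368e-04) = 0.181 Ω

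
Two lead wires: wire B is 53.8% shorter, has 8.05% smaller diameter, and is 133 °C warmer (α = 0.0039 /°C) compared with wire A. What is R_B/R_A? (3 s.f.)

R ∝ ρL/d² with ρ ∝ (1+αΔT), so R_B/R_A = (1 − 53.8/100) × (1 − 8.05/100)⁻² × (1 + 0.0039×133)
= 0.462 × 1.183 × 1.519 = 0.830

0.830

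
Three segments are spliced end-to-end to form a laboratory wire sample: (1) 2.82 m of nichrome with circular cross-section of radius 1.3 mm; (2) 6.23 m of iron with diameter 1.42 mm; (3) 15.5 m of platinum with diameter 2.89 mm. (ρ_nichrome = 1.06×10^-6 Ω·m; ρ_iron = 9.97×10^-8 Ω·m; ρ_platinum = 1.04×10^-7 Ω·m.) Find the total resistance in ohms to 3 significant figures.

1.20 Ω

Seg 1: A = πr² = π(1.3000e-03 m)² = 5.309e-06 m²
R_1 = (1.06×10^-6)(2.82)/(5.309e-06) = 0.563 Ω
Seg 2: A = π(d/2)² = π(7.1000e-04 m)² = 1.584e-06 m²
R_2 = (9.97×10^-8)(6.23)/(1.584e-06) = 0.3922 Ω
Seg 3: A = π(d/2)² = π(1.4450e-03 m)² = 6.560e-06 m²
R_3 = (1.04×10^-7)(15.5)/(6.560e-06) = 0.2457 Ω
R_total = R_1 + R_2 + R_3 = 1.20 Ω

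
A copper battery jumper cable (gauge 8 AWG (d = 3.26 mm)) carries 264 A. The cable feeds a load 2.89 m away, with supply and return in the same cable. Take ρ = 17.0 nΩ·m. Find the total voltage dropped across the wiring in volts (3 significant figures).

ρ = 17.0 nΩ·m = 1.70×10^-8 Ω·m
A = π(3.26/2 mm)² = π(1.6300e-03 m)² = 8.347e-06 m²
Total conductor length (both ways) L = 2 × 2.89 = 5.78 m
R = ρL/A = (1.70×10^-8)(5.78)/(8.347e-06) = 0.01177 Ω
V = IR = 264 × 0.01177 = 3.11 V

3.11 V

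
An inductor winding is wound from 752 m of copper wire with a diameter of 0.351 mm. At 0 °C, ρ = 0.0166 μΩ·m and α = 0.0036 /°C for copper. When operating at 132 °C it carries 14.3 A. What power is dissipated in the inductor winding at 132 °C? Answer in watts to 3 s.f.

38900 W

ρ = 0.0166 μΩ·m = 1.66×10^-8 Ω·m
A = π(d/2)² = π(1.7550e-04 m)² = 9.676e-08 m²
R₍0₎ = ρL/A = (1.66×10^-8)(752)/(9.676e-08) = 129 Ω
R₍132₎ = R₍0₎(1 + αΔT) = 129 × (1 + 0.0036×132) = 190.3 Ω
P = I²R = (14.3)² × 190.3 = 38900 W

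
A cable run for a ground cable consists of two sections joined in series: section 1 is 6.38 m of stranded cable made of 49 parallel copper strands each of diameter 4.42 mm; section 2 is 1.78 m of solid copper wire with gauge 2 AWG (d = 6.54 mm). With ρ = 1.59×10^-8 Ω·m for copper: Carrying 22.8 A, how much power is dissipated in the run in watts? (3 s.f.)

Section 1: A_strand = π(2.2100e-03)² = 1.534e-05 m²; R₁ = ρL/(N·A_s) = (1.59×10^-8)(6.38)/(49×1.534e-05) = 1.349×10^-4 Ω
Section 2: A = π(6.54/2 mm)² = π(3.2700e-03 m)² = 3.359e-05 m²
R₂ = (1.59×10^-8)(1.78)/(3.359e-05) = 8.425×10^-4 Ω
R = R₁ + R₂ = 9.774×10^-4 Ω
P = I²R = (22.8)² × 9.774×10^-4 = 0.508 W

0.508 W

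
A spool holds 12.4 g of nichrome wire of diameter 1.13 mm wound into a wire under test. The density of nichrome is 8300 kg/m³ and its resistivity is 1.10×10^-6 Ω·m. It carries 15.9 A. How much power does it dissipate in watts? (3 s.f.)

413 W

A = π(d/2)² = π(5.6500e-04 m)² = 1.0029e-06 m²
L = m/(density·A) = 0.0124/(8300×1.0029e-06) = 1.49 m
R = ρL/A = (1.10×10^-6)(1.49)/(1.0029e-06) = 1.634 Ω
P = I²R = (15.9)² × 1.634 = 413 W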